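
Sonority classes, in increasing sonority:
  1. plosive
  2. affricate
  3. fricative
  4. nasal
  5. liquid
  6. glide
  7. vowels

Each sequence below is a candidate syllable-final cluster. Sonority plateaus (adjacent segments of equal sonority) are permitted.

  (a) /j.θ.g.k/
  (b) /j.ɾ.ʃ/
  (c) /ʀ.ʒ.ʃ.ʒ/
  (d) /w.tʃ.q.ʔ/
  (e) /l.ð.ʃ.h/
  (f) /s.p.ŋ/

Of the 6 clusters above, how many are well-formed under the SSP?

(a) 6-3-1-1 → obeys
(b) 6-5-3 → obeys
(c) 5-3-3-3 → obeys
(d) 6-2-1-1 → obeys
(e) 5-3-3-3 → obeys
(f) 3-1-4 → violates

5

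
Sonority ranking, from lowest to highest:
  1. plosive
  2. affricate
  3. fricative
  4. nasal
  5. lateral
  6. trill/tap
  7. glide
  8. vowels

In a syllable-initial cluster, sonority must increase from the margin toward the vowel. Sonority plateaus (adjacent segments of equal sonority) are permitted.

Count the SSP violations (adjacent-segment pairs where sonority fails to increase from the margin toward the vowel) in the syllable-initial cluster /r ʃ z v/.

/r/ is a trill/tap (sonority 6).
/ʃ/ is a fricative (sonority 3).
/z/ is a fricative (sonority 3).
/v/ is a fricative (sonority 3).
/r/→/ʃ/: 6→3 (does not rise) — violation.
/ʃ/→/z/: 3→3 (plateau, allowed) — ok.
/z/→/v/: 3→3 (plateau, allowed) — ok.

1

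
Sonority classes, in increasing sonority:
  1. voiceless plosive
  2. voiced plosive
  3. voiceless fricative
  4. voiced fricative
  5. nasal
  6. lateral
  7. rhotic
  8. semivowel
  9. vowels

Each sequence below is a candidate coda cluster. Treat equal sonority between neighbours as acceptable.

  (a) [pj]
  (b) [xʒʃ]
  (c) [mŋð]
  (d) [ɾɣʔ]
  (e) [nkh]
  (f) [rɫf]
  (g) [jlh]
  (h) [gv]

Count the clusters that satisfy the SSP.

(a) 1-8 → violates
(b) 3-4-3 → violates
(c) 5-5-4 → obeys
(d) 7-4-1 → obeys
(e) 5-1-3 → violates
(f) 7-6-3 → obeys
(g) 8-6-3 → obeys
(h) 2-4 → violates

4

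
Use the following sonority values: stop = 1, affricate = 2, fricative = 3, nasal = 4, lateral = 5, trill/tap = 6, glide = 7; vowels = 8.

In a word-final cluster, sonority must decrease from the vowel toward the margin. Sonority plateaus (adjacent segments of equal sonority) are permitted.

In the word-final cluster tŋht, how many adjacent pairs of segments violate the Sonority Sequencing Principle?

/t/ is a stop (sonority 1).
/ŋ/ is a nasal (sonority 4).
/h/ is a fricative (sonority 3).
/t/ is a stop (sonority 1).
/t/→/ŋ/: 1→4 (does not fall) — violation.
/ŋ/→/h/: 4→3 (falls) — ok.
/h/→/t/: 3→1 (falls) — ok.

1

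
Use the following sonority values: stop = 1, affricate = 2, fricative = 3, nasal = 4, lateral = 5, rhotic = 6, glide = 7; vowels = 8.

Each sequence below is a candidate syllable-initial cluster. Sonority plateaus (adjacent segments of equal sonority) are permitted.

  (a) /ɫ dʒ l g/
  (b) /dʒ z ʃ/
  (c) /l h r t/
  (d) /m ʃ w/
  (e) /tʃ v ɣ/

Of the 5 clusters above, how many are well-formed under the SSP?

(a) sonority 5-2-5-1: ill-formed.
(b) sonority 2-3-3: well-formed.
(c) sonority 5-3-6-1: ill-formed.
(d) sonority 4-3-7: ill-formed.
(e) sonority 2-3-3: well-formed.

2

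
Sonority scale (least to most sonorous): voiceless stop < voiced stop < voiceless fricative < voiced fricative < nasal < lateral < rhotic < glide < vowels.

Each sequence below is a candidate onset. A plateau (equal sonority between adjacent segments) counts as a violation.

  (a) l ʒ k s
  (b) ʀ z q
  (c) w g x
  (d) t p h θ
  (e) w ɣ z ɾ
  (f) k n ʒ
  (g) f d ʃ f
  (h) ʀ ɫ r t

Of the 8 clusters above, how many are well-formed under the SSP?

0

(a) 6-4-1-3 → violates
(b) 7-4-1 → violates
(c) 8-2-3 → violates
(d) 1-1-3-3 → violates
(e) 8-4-4-7 → violates
(f) 1-5-4 → violates
(g) 3-2-3-3 → violates
(h) 7-6-7-1 → violates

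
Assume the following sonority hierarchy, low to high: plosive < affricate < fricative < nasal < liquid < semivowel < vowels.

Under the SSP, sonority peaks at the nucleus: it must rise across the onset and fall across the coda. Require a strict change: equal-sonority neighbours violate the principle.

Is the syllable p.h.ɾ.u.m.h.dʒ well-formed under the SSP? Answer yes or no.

yes

Onset: /p/ is a plosive (sonority 1), /h/ is a fricative (sonority 3), /ɾ/ is a liquid (sonority 5); then the nucleus /u/ (sonority 7).
Onset profile 1-3-5-7 — rises to the nucleus.
Coda: /m/ is a nasal (sonority 4), /h/ is a fricative (sonority 3), /dʒ/ is an affricate (sonority 2).
Coda profile 7-4-3-2 — falls from the nucleus.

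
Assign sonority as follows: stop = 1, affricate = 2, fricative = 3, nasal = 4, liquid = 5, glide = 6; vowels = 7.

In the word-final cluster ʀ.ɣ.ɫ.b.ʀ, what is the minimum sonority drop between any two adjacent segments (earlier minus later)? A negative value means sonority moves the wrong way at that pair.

-4

/ʀ/ is a liquid (sonority 5).
/ɣ/ is a fricative (sonority 3).
/ɫ/ is a liquid (sonority 5).
/b/ is a stop (sonority 1).
/ʀ/ is a liquid (sonority 5).
/ʀ/→/ɣ/: change +2.
/ɣ/→/ɫ/: change -2.
/ɫ/→/b/: change +4.
/b/→/ʀ/: change -4.
Minimum = -4.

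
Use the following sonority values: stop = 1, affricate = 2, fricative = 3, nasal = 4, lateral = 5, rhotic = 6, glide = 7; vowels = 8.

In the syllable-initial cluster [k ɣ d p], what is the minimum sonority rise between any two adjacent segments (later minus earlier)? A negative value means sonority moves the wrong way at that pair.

/k/ — stop, sonority 1.
/ɣ/ — fricative, sonority 3.
/d/ — stop, sonority 1.
/p/ — stop, sonority 1.
/k/→/ɣ/: change +2.
/ɣ/→/d/: change -2.
/d/→/p/: change +0.
Minimum = -2.

-2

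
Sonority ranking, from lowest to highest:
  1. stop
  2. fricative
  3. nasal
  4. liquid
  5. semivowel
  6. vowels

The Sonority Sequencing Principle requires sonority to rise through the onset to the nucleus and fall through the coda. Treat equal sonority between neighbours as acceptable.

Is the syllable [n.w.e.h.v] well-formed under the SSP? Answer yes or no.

Onset: /n/ is a nasal (sonority 3), /w/ is a semivowel (sonority 5); then the nucleus /e/ (sonority 6).
Onset profile 3-5-6 — rises to the nucleus.
Coda: /h/ is a fricative (sonority 2), /v/ is a fricative (sonority 2).
Coda profile 6-2-2 — falls from the nucleus.

yes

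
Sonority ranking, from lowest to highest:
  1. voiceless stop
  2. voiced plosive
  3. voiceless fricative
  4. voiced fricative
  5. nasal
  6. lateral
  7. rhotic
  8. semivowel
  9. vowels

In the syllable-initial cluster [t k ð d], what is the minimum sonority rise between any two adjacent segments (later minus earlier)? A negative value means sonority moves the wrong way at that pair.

-2

/t/: voiceless stop = 1.
/k/: voiceless stop = 1.
/ð/: voiced fricative = 4.
/d/: voiced plosive = 2.
/t/→/k/: change +0.
/k/→/ð/: change +3.
/ð/→/d/: change -2.
Minimum = -2.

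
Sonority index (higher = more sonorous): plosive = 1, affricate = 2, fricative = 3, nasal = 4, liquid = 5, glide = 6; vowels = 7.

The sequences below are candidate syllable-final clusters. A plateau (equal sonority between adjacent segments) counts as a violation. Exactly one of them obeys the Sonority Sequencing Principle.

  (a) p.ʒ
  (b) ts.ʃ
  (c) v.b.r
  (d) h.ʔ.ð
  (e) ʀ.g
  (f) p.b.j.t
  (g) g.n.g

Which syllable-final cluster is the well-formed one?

(a) 1-3 → violates
(b) 2-3 → violates
(c) 3-1-5 → violates
(d) 3-1-3 → violates
(e) 5-1 → obeys
(f) 1-1-6-1 → violates
(g) 1-4-1 → violates

e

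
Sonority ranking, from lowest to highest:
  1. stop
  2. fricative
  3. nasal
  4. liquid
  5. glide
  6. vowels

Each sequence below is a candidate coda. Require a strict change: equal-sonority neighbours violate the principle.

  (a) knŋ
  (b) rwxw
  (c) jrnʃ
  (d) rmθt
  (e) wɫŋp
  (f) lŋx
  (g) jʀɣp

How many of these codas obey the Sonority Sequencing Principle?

5

(a) knŋ: profile 1-3-3 — violates.
(b) rwxw: profile 4-5-2-5 — violates.
(c) jrnʃ: profile 5-4-3-2 — obeys.
(d) rmθt: profile 4-3-2-1 — obeys.
(e) wɫŋp: profile 5-4-3-1 — obeys.
(f) lŋx: profile 4-3-2 — obeys.
(g) jʀɣp: profile 5-4-2-1 — obeys.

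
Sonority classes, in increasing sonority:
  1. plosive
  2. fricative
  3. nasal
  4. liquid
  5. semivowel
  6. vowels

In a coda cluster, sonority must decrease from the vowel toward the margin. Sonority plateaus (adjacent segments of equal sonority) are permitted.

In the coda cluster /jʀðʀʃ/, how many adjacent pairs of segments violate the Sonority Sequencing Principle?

/j/: semivowel = 5.
/ʀ/: liquid = 4.
/ð/: fricative = 2.
/ʀ/: liquid = 4.
/ʃ/: fricative = 2.
/j/→/ʀ/: 5→4 (falls) — ok.
/ʀ/→/ð/: 4→2 (falls) — ok.
/ð/→/ʀ/: 2→4 (does not fall) — violation.
/ʀ/→/ʃ/: 4→2 (falls) — ok.

1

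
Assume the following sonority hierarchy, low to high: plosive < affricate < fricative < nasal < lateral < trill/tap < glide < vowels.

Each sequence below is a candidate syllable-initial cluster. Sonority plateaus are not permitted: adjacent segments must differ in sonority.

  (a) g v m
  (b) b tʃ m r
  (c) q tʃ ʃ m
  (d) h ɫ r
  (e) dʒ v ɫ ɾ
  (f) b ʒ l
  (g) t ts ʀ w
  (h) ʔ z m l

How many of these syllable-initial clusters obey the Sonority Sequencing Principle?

8

(a) sonority 1-3-4: well-formed.
(b) sonority 1-2-4-6: well-formed.
(c) sonority 1-2-3-4: well-formed.
(d) sonority 3-5-6: well-formed.
(e) sonority 2-3-5-6: well-formed.
(f) sonority 1-3-5: well-formed.
(g) sonority 1-2-6-7: well-formed.
(h) sonority 1-3-4-5: well-formed.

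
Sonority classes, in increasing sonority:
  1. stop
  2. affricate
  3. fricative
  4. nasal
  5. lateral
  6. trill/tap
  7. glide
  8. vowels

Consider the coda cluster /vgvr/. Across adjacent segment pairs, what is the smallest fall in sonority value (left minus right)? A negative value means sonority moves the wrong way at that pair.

-3

/v/ — fricative, sonority 3.
/g/ — stop, sonority 1.
/v/ — fricative, sonority 3.
/r/ — trill/tap, sonority 6.
/v/→/g/: change +2.
/g/→/v/: change -2.
/v/→/r/: change -3.
Minimum = -3.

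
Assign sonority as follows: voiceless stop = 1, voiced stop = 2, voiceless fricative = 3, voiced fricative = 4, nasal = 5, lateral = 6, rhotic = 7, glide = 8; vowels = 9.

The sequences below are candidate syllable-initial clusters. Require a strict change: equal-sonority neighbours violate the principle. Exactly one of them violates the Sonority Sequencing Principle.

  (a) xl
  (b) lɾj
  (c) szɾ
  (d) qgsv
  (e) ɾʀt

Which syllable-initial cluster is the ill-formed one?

(a) xl: profile 3-6 — obeys.
(b) lɾj: profile 6-7-8 — obeys.
(c) szɾ: profile 3-4-7 — obeys.
(d) qgsv: profile 1-2-3-4 — obeys.
(e) ɾʀt: profile 7-7-1 — violates.

e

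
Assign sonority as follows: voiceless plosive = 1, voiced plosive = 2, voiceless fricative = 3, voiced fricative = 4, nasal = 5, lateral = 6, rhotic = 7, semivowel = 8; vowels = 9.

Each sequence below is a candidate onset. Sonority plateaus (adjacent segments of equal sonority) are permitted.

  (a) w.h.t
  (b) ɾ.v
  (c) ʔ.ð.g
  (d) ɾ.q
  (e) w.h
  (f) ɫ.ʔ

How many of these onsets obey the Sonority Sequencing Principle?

0

(a) w.h.t: profile 8-3-1 — violates.
(b) ɾ.v: profile 7-4 — violates.
(c) ʔ.ð.g: profile 1-4-2 — violates.
(d) ɾ.q: profile 7-1 — violates.
(e) w.h: profile 8-3 — violates.
(f) ɫ.ʔ: profile 6-1 — violates.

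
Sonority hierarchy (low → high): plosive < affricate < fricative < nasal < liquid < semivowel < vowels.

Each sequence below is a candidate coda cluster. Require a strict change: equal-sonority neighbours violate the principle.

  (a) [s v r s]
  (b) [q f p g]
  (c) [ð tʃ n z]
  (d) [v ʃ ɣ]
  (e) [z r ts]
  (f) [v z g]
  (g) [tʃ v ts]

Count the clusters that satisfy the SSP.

(a) [s v r s]: profile 3-3-5-3 — violates.
(b) [q f p g]: profile 1-3-1-1 — violates.
(c) [ð tʃ n z]: profile 3-2-4-3 — violates.
(d) [v ʃ ɣ]: profile 3-3-3 — violates.
(e) [z r ts]: profile 3-5-2 — violates.
(f) [v z g]: profile 3-3-1 — violates.
(g) [tʃ v ts]: profile 2-3-2 — violates.

0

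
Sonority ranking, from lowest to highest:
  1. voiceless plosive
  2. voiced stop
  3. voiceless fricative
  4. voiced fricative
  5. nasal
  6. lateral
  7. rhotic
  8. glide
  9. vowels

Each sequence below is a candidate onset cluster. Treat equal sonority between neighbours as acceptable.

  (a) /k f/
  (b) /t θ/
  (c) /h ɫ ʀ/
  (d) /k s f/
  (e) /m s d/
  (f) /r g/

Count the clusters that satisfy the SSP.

(a) 1-3 → obeys
(b) 1-3 → obeys
(c) 3-6-7 → obeys
(d) 1-3-3 → obeys
(e) 5-3-2 → violates
(f) 7-2 → violates

4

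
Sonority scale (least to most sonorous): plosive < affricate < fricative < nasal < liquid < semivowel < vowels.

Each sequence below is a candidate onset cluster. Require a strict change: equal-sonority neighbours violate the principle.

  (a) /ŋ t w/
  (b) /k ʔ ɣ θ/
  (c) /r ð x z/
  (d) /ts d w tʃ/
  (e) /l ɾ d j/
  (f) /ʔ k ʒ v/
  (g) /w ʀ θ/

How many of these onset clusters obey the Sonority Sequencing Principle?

0

(a) 4-1-6 → violates
(b) 1-1-3-3 → violates
(c) 5-3-3-3 → violates
(d) 2-1-6-2 → violates
(e) 5-5-1-6 → violates
(f) 1-1-3-3 → violates
(g) 6-5-3 → violates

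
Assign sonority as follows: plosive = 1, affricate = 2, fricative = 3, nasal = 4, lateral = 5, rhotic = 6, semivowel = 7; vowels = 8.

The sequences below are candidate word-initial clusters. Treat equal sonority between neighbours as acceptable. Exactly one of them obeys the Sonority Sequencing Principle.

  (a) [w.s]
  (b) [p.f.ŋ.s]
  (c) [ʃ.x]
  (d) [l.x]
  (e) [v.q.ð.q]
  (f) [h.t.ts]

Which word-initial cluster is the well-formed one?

(a) sonority 7-3: ill-formed.
(b) sonority 1-3-4-3: ill-formed.
(c) sonority 3-3: well-formed.
(d) sonority 5-3: ill-formed.
(e) sonority 3-1-3-1: ill-formed.
(f) sonority 3-1-2: ill-formed.

c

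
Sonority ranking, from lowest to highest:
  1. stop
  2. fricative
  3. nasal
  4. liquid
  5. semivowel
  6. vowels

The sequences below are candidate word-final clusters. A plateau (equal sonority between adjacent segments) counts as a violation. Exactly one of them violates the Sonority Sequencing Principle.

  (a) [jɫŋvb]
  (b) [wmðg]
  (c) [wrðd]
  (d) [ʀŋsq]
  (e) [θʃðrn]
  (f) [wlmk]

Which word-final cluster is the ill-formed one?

(a) [jɫŋvb]: profile 5-4-3-2-1 — obeys.
(b) [wmðg]: profile 5-3-2-1 — obeys.
(c) [wrðd]: profile 5-4-2-1 — obeys.
(d) [ʀŋsq]: profile 4-3-2-1 — obeys.
(e) [θʃðrn]: profile 2-2-2-4-3 — violates.
(f) [wlmk]: profile 5-4-3-1 — obeys.

e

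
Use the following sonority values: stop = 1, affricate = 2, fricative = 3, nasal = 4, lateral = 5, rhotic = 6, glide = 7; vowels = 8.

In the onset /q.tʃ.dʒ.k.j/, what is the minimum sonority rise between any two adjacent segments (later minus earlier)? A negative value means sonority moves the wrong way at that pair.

/q/ is a stop (sonority 1).
/tʃ/ is an affricate (sonority 2).
/dʒ/ is an affricate (sonority 2).
/k/ is a stop (sonority 1).
/j/ is a glide (sonority 7).
/q/→/tʃ/: change +1.
/tʃ/→/dʒ/: change +0.
/dʒ/→/k/: change -1.
/k/→/j/: change +6.
Minimum = -1.

-1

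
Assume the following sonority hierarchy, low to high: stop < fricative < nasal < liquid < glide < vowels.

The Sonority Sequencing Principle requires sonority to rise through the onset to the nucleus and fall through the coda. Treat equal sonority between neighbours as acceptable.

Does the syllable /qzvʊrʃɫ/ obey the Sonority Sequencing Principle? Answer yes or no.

Onset: /q/ is a stop (sonority 1), /z/ is a fricative (sonority 2), /v/ is a fricative (sonority 2); then the nucleus /ʊ/ (sonority 6).
Onset profile 1-2-2-6 — rises to the nucleus.
Coda: /r/ is a liquid (sonority 4), /ʃ/ is a fricative (sonority 2), /ɫ/ is a liquid (sonority 4).
Coda profile 6-4-2-4 — does not fall throughout.

no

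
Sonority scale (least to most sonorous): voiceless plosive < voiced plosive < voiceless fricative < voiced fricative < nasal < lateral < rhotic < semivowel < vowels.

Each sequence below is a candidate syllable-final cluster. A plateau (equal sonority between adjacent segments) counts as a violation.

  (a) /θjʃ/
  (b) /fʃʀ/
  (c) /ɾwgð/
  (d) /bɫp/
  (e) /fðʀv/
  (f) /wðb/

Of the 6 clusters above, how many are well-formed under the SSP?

1

(a) /θjʃ/: profile 3-8-3 — violates.
(b) /fʃʀ/: profile 3-3-7 — violates.
(c) /ɾwgð/: profile 7-8-2-4 — violates.
(d) /bɫp/: profile 2-6-1 — violates.
(e) /fðʀv/: profile 3-4-7-4 — violates.
(f) /wðb/: profile 8-4-2 — obeys.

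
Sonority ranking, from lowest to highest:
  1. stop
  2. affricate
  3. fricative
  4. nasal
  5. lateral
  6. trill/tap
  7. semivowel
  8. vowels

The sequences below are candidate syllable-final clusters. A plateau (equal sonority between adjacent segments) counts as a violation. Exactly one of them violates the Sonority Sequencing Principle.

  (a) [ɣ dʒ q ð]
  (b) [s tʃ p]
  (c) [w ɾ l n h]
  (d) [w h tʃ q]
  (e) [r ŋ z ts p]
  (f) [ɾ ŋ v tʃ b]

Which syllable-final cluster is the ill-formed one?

a

(a) sonority 3-2-1-3: ill-formed.
(b) sonority 3-2-1: well-formed.
(c) sonority 7-6-5-4-3: well-formed.
(d) sonority 7-3-2-1: well-formed.
(e) sonority 6-4-3-2-1: well-formed.
(f) sonority 6-4-3-2-1: well-formed.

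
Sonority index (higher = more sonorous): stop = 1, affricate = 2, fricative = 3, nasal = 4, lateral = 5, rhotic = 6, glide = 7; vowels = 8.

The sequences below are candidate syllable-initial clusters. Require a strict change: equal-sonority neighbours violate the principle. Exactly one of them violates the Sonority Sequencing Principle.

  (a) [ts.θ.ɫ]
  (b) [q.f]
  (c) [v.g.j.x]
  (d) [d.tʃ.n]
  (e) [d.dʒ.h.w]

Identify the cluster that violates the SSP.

(a) sonority 2-3-5: well-formed.
(b) sonority 1-3: well-formed.
(c) sonority 3-1-7-3: ill-formed.
(d) sonority 1-2-4: well-formed.
(e) sonority 1-2-3-7: well-formed.

c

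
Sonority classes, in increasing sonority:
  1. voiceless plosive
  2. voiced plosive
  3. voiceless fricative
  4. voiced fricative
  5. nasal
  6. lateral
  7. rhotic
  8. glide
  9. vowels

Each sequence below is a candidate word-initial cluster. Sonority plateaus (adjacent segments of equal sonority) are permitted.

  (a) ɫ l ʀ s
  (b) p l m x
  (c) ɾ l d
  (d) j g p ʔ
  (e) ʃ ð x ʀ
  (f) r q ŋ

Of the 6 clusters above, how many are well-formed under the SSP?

(a) sonority 6-6-7-3: ill-formed.
(b) sonority 1-6-5-3: ill-formed.
(c) sonority 7-6-2: ill-formed.
(d) sonority 8-2-1-1: ill-formed.
(e) sonority 3-4-3-7: ill-formed.
(f) sonority 7-1-5: ill-formed.

0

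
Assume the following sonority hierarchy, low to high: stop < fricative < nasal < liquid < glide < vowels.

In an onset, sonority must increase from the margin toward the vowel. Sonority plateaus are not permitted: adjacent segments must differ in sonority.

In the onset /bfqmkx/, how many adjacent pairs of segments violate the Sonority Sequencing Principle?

/b/ is a stop (sonority 1).
/f/ is a fricative (sonority 2).
/q/ is a stop (sonority 1).
/m/ is a nasal (sonority 3).
/k/ is a stop (sonority 1).
/x/ is a fricative (sonority 2).
/b/→/f/: 1→2 (rises) — ok.
/f/→/q/: 2→1 (does not rise) — violation.
/q/→/m/: 1→3 (rises) — ok.
/m/→/k/: 3→1 (does not rise) — violation.
/k/→/x/: 1→2 (rises) — ok.

2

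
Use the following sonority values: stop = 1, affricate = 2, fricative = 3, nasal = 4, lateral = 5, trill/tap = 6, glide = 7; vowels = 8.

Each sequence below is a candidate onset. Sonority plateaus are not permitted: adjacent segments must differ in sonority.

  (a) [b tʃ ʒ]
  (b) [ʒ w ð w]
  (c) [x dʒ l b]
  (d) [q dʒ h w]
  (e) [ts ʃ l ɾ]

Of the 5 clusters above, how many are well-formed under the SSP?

(a) [b tʃ ʒ]: profile 1-2-3 — obeys.
(b) [ʒ w ð w]: profile 3-7-3-7 — violates.
(c) [x dʒ l b]: profile 3-2-5-1 — violates.
(d) [q dʒ h w]: profile 1-2-3-7 — obeys.
(e) [ts ʃ l ɾ]: profile 2-3-5-6 — obeys.

3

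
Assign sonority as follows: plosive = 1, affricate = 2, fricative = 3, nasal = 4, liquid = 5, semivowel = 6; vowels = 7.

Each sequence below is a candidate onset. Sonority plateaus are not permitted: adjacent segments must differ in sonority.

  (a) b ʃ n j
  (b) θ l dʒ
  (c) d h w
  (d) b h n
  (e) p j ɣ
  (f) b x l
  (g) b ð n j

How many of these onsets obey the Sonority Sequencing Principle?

5

(a) b ʃ n j: profile 1-3-4-6 — obeys.
(b) θ l dʒ: profile 3-5-2 — violates.
(c) d h w: profile 1-3-6 — obeys.
(d) b h n: profile 1-3-4 — obeys.
(e) p j ɣ: profile 1-6-3 — violates.
(f) b x l: profile 1-3-5 — obeys.
(g) b ð n j: profile 1-3-4-6 — obeys.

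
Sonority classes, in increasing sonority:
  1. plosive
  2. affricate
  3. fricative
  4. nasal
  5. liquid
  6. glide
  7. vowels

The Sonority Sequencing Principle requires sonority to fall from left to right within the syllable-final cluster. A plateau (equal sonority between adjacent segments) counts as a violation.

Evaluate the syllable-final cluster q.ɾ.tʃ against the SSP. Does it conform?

no

/q/: plosive = 1.
/ɾ/: liquid = 5.
/tʃ/: affricate = 2.
The profile is 1-5-2. Between /q/ (1) and /ɾ/ (5) sonority does not fall, so the cluster violates the SSP.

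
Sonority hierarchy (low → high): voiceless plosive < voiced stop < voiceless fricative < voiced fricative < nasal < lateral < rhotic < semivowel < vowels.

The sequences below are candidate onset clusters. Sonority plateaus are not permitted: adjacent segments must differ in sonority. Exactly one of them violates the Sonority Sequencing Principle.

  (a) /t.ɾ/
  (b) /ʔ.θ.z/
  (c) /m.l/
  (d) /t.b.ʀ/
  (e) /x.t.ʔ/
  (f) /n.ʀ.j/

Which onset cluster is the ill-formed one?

(a) sonority 1-7: well-formed.
(b) sonority 1-3-4: well-formed.
(c) sonority 5-6: well-formed.
(d) sonority 1-2-7: well-formed.
(e) sonority 3-1-1: ill-formed.
(f) sonority 5-7-8: well-formed.

e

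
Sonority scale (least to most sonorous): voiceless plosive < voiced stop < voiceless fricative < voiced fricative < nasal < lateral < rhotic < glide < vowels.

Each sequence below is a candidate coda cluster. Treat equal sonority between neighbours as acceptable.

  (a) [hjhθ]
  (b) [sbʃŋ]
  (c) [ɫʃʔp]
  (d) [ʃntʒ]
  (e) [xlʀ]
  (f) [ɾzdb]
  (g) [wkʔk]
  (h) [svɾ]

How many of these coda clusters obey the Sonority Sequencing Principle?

3

(a) [hjhθ]: profile 3-8-3-3 — violates.
(b) [sbʃŋ]: profile 3-2-3-5 — violates.
(c) [ɫʃʔp]: profile 6-3-1-1 — obeys.
(d) [ʃntʒ]: profile 3-5-1-4 — violates.
(e) [xlʀ]: profile 3-6-7 — violates.
(f) [ɾzdb]: profile 7-4-2-2 — obeys.
(g) [wkʔk]: profile 8-1-1-1 — obeys.
(h) [svɾ]: profile 3-4-7 — violates.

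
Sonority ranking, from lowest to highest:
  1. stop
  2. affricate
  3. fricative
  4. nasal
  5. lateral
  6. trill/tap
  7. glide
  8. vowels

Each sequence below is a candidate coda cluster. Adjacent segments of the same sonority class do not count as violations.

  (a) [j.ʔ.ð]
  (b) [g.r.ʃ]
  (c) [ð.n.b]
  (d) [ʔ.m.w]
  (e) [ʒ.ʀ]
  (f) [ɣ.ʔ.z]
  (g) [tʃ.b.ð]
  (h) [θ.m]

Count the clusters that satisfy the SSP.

(a) [j.ʔ.ð]: profile 7-1-3 — violates.
(b) [g.r.ʃ]: profile 1-6-3 — violates.
(c) [ð.n.b]: profile 3-4-1 — violates.
(d) [ʔ.m.w]: profile 1-4-7 — violates.
(e) [ʒ.ʀ]: profile 3-6 — violates.
(f) [ɣ.ʔ.z]: profile 3-1-3 — violates.
(g) [tʃ.b.ð]: profile 2-1-3 — violates.
(h) [θ.m]: profile 3-4 — violates.

0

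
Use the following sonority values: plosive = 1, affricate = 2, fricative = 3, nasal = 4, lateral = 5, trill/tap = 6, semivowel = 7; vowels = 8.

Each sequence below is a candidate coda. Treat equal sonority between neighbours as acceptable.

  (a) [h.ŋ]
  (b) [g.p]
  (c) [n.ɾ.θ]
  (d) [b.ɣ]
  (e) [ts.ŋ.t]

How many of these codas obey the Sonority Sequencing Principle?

(a) sonority 3-4: ill-formed.
(b) sonority 1-1: well-formed.
(c) sonority 4-6-3: ill-formed.
(d) sonority 1-3: ill-formed.
(e) sonority 2-4-1: ill-formed.

1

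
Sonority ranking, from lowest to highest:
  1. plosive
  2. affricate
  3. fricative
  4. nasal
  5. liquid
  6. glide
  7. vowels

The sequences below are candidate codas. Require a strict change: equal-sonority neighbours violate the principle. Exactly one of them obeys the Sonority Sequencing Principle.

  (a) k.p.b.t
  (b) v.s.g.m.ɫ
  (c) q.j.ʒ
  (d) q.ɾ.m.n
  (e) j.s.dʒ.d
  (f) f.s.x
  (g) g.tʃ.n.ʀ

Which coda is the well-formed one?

(a) k.p.b.t: profile 1-1-1-1 — violates.
(b) v.s.g.m.ɫ: profile 3-3-1-4-5 — violates.
(c) q.j.ʒ: profile 1-6-3 — violates.
(d) q.ɾ.m.n: profile 1-5-4-4 — violates.
(e) j.s.dʒ.d: profile 6-3-2-1 — obeys.
(f) f.s.x: profile 3-3-3 — violates.
(g) g.tʃ.n.ʀ: profile 1-2-4-5 — violates.

e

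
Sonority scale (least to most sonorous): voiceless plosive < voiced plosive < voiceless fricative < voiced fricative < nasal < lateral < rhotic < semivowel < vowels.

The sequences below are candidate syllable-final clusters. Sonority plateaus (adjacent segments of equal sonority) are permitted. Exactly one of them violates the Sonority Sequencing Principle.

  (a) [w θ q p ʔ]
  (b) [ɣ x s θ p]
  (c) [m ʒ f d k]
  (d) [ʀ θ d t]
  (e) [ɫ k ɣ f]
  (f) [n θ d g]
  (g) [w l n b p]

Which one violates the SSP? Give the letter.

(a) sonority 8-3-1-1-1: well-formed.
(b) sonority 4-3-3-3-1: well-formed.
(c) sonority 5-4-3-2-1: well-formed.
(d) sonority 7-3-2-1: well-formed.
(e) sonority 6-1-4-3: ill-formed.
(f) sonority 5-3-2-2: well-formed.
(g) sonority 8-6-5-2-1: well-formed.

e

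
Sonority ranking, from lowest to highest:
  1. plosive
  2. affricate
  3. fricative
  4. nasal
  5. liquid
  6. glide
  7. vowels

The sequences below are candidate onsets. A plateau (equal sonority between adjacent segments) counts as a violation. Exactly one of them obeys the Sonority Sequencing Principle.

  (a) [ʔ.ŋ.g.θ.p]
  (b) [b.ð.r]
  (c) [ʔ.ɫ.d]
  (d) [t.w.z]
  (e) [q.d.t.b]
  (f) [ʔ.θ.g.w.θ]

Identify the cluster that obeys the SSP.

(a) sonority 1-4-1-3-1: ill-formed.
(b) sonority 1-3-5: well-formed.
(c) sonority 1-5-1: ill-formed.
(d) sonority 1-6-3: ill-formed.
(e) sonority 1-1-1-1: ill-formed.
(f) sonority 1-3-1-6-3: ill-formed.

b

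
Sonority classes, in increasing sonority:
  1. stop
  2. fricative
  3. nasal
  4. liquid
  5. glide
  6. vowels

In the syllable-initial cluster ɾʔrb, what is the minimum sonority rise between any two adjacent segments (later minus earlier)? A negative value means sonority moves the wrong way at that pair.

-3

/ɾ/ is a liquid (sonority 4).
/ʔ/ is a stop (sonority 1).
/r/ is a liquid (sonority 4).
/b/ is a stop (sonority 1).
/ɾ/→/ʔ/: change -3.
/ʔ/→/r/: change +3.
/r/→/b/: change -3.
Minimum = -3.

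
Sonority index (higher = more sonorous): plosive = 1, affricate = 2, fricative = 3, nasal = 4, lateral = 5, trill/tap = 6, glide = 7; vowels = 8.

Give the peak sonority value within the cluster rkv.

/r/ is a trill/tap (sonority 6).
/k/ is a plosive (sonority 1).
/v/ is a fricative (sonority 3).
The maximum is 6.

6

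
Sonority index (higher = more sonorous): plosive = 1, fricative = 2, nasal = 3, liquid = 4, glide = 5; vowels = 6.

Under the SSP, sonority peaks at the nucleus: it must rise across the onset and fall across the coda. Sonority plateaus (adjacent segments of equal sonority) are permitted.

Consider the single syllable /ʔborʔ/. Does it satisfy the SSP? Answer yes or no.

Onset: /ʔ/ is a plosive (sonority 1), /b/ is a plosive (sonority 1); then the nucleus /o/ (sonority 6).
Onset profile 1-1-6 — rises to the nucleus.
Coda: /r/ is a liquid (sonority 4), /ʔ/ is a plosive (sonority 1).
Coda profile 6-4-1 — falls from the nucleus.

yes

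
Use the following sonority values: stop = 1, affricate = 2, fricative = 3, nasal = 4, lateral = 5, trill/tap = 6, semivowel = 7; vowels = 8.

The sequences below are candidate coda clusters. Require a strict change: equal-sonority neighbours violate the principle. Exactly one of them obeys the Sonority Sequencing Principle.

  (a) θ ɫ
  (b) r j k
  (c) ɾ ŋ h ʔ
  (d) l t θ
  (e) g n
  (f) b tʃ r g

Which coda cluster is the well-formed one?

(a) θ ɫ: profile 3-5 — violates.
(b) r j k: profile 6-7-1 — violates.
(c) ɾ ŋ h ʔ: profile 6-4-3-1 — obeys.
(d) l t θ: profile 5-1-3 — violates.
(e) g n: profile 1-4 — violates.
(f) b tʃ r g: profile 1-2-6-1 — violates.

c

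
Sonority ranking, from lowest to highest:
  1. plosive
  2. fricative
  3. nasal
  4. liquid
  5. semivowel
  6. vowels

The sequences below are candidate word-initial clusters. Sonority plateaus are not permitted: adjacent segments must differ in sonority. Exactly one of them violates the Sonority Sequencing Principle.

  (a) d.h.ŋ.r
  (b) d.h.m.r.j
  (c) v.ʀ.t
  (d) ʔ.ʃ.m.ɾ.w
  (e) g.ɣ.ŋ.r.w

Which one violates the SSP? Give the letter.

(a) 1-2-3-4 → obeys
(b) 1-2-3-4-5 → obeys
(c) 2-4-1 → violates
(d) 1-2-3-4-5 → obeys
(e) 1-2-3-4-5 → obeys

c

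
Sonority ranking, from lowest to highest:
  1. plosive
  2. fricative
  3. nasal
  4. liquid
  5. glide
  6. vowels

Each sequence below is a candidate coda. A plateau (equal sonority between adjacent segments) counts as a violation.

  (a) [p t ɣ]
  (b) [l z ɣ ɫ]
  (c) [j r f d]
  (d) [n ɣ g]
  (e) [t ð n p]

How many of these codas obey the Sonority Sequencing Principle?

(a) [p t ɣ]: profile 1-1-2 — violates.
(b) [l z ɣ ɫ]: profile 4-2-2-4 — violates.
(c) [j r f d]: profile 5-4-2-1 — obeys.
(d) [n ɣ g]: profile 3-2-1 — obeys.
(e) [t ð n p]: profile 1-2-3-1 — violates.

2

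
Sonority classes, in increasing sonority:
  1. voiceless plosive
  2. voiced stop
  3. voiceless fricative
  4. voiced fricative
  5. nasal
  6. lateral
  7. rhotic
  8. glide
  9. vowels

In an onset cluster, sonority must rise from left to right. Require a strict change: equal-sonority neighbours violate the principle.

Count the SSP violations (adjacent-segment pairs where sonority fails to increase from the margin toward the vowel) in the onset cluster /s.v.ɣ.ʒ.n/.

2

/s/ is a voiceless fricative (sonority 3).
/v/ is a voiced fricative (sonority 4).
/ɣ/ is a voiced fricative (sonority 4).
/ʒ/ is a voiced fricative (sonority 4).
/n/ is a nasal (sonority 5).
/s/→/v/: 3→4 (rises) — ok.
/v/→/ɣ/: 4→4 (plateau) — violation.
/ɣ/→/ʒ/: 4→4 (plateau) — violation.
/ʒ/→/n/: 4→5 (rises) — ok.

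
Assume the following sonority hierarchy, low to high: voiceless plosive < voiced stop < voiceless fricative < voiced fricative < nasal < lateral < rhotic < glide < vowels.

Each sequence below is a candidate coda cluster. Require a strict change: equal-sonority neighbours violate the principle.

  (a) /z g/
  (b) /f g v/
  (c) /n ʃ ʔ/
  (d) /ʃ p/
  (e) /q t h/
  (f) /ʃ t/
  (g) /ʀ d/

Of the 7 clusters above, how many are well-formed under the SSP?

5

(a) /z g/: profile 4-2 — obeys.
(b) /f g v/: profile 3-2-4 — violates.
(c) /n ʃ ʔ/: profile 5-3-1 — obeys.
(d) /ʃ p/: profile 3-1 — obeys.
(e) /q t h/: profile 1-1-3 — violates.
(f) /ʃ t/: profile 3-1 — obeys.
(g) /ʀ d/: profile 7-2 — obeys.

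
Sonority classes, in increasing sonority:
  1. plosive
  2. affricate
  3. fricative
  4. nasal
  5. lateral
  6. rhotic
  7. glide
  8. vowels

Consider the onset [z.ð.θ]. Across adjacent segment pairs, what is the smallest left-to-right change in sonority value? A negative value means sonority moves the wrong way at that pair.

/z/: fricative = 3.
/ð/: fricative = 3.
/θ/: fricative = 3.
/z/→/ð/: change +0.
/ð/→/θ/: change +0.
Minimum = 0.

0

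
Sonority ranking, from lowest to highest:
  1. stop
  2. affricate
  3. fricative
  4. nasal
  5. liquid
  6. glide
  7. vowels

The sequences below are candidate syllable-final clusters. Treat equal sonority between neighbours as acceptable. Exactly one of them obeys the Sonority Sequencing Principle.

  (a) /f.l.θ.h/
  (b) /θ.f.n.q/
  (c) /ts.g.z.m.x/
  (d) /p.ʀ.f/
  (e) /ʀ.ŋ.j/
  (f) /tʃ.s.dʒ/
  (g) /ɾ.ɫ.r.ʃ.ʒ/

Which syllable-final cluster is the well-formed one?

(a) sonority 3-5-3-3: ill-formed.
(b) sonority 3-3-4-1: ill-formed.
(c) sonority 2-1-3-4-3: ill-formed.
(d) sonority 1-5-3: ill-formed.
(e) sonority 5-4-6: ill-formed.
(f) sonority 2-3-2: ill-formed.
(g) sonority 5-5-5-3-3: well-formed.

g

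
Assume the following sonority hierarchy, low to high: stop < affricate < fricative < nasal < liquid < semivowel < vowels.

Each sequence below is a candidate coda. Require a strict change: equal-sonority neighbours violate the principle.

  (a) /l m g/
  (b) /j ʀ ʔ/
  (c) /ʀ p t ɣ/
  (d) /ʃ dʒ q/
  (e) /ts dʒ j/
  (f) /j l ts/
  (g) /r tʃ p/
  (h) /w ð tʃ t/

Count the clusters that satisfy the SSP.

(a) 5-4-1 → obeys
(b) 6-5-1 → obeys
(c) 5-1-1-3 → violates
(d) 3-2-1 → obeys
(e) 2-2-6 → violates
(f) 6-5-2 → obeys
(g) 5-2-1 → obeys
(h) 6-3-2-1 → obeys

6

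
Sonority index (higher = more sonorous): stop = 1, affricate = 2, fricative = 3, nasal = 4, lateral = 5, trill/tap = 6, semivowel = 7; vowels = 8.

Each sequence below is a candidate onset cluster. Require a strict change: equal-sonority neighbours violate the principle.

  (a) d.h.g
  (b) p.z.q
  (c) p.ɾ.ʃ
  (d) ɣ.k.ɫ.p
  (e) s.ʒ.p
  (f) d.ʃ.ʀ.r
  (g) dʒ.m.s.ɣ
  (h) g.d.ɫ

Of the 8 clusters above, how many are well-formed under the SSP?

0

(a) d.h.g: profile 1-3-1 — violates.
(b) p.z.q: profile 1-3-1 — violates.
(c) p.ɾ.ʃ: profile 1-6-3 — violates.
(d) ɣ.k.ɫ.p: profile 3-1-5-1 — violates.
(e) s.ʒ.p: profile 3-3-1 — violates.
(f) d.ʃ.ʀ.r: profile 1-3-6-6 — violates.
(g) dʒ.m.s.ɣ: profile 2-4-3-3 — violates.
(h) g.d.ɫ: profile 1-1-5 — violates.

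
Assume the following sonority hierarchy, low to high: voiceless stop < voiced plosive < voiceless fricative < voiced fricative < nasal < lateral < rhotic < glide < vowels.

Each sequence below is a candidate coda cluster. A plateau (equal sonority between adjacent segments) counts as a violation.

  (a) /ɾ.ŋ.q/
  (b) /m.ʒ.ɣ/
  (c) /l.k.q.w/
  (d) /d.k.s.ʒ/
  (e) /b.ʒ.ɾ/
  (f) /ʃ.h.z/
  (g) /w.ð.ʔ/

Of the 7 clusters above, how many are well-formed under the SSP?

(a) sonority 7-5-1: well-formed.
(b) sonority 5-4-4: ill-formed.
(c) sonority 6-1-1-8: ill-formed.
(d) sonority 2-1-3-4: ill-formed.
(e) sonority 2-4-7: ill-formed.
(f) sonority 3-3-4: ill-formed.
(g) sonority 8-4-1: well-formed.

2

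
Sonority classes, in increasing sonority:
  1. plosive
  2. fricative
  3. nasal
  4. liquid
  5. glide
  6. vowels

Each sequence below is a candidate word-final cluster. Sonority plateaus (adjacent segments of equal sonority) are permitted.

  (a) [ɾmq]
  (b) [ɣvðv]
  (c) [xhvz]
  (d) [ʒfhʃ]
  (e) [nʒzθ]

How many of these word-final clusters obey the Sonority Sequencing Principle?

5

(a) [ɾmq]: profile 4-3-1 — obeys.
(b) [ɣvðv]: profile 2-2-2-2 — obeys.
(c) [xhvz]: profile 2-2-2-2 — obeys.
(d) [ʒfhʃ]: profile 2-2-2-2 — obeys.
(e) [nʒzθ]: profile 3-2-2-2 — obeys.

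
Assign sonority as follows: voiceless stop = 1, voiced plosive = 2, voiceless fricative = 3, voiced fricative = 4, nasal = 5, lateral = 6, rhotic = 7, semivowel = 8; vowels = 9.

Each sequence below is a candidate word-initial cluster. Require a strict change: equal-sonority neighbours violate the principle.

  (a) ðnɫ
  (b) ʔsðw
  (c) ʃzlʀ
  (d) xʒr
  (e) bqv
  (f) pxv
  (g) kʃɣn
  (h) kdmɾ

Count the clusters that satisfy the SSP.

(a) sonority 4-5-6: well-formed.
(b) sonority 1-3-4-8: well-formed.
(c) sonority 3-4-6-7: well-formed.
(d) sonority 3-4-7: well-formed.
(e) sonority 2-1-4: ill-formed.
(f) sonority 1-3-4: well-formed.
(g) sonority 1-3-4-5: well-formed.
(h) sonority 1-2-5-7: well-formed.

7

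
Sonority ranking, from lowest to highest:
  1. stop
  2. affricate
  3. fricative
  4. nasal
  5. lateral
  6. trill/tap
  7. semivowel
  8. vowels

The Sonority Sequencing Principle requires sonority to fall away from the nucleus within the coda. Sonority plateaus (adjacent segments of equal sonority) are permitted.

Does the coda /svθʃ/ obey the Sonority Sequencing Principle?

/s/ is a fricative (sonority 3).
/v/ is a fricative (sonority 3).
/θ/ is a fricative (sonority 3).
/ʃ/ is a fricative (sonority 3).
The profile 3-3-3-3 is non-increasing (plateaus allowed), so the coda satisfies the SSP.

yes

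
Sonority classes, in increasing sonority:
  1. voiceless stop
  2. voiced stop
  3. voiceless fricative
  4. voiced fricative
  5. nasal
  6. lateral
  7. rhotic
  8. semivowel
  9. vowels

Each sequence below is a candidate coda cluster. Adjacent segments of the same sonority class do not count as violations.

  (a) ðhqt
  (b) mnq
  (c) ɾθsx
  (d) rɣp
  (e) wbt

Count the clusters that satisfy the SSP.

(a) 4-3-1-1 → obeys
(b) 5-5-1 → obeys
(c) 7-3-3-3 → obeys
(d) 7-4-1 → obeys
(e) 8-2-1 → obeys

5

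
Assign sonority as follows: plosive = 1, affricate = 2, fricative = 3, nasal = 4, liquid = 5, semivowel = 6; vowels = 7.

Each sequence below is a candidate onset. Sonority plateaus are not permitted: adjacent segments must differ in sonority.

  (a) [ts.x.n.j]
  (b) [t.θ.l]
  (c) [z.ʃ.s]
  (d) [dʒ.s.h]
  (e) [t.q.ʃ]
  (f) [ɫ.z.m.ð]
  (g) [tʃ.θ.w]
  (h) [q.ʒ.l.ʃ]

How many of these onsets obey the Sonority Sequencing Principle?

3

(a) [ts.x.n.j]: profile 2-3-4-6 — obeys.
(b) [t.θ.l]: profile 1-3-5 — obeys.
(c) [z.ʃ.s]: profile 3-3-3 — violates.
(d) [dʒ.s.h]: profile 2-3-3 — violates.
(e) [t.q.ʃ]: profile 1-1-3 — violates.
(f) [ɫ.z.m.ð]: profile 5-3-4-3 — violates.
(g) [tʃ.θ.w]: profile 2-3-6 — obeys.
(h) [q.ʒ.l.ʃ]: profile 1-3-5-3 — violates.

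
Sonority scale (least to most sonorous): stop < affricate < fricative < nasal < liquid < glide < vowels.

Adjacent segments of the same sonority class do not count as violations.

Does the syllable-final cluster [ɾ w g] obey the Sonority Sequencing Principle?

no

/ɾ/: liquid = 5.
/w/: glide = 6.
/g/: stop = 1.
The profile is 5-6-1. Between /ɾ/ (5) and /w/ (6) sonority does not fall, so the cluster violates the SSP.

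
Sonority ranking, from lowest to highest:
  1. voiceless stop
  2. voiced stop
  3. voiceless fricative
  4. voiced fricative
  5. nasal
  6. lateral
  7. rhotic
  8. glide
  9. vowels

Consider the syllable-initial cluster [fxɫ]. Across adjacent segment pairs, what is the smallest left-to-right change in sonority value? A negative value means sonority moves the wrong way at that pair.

/f/ — voiceless fricative, sonority 3.
/x/ — voiceless fricative, sonority 3.
/ɫ/ — lateral, sonority 6.
/f/→/x/: change +0.
/x/→/ɫ/: change +3.
Minimum = 0.

0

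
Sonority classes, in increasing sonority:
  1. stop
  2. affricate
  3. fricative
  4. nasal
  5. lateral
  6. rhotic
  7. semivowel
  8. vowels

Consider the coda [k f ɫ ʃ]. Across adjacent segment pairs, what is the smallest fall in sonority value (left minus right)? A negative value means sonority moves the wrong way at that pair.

-2

/k/: stop = 1.
/f/: fricative = 3.
/ɫ/: lateral = 5.
/ʃ/: fricative = 3.
/k/→/f/: change -2.
/f/→/ɫ/: change -2.
/ɫ/→/ʃ/: change +2.
Minimum = -2.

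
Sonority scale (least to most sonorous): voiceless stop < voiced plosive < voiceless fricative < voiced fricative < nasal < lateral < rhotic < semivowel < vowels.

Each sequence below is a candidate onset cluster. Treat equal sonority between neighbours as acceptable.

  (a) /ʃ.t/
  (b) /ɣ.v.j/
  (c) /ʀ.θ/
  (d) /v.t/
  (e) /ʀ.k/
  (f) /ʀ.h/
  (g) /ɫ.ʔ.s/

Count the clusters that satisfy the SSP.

1

(a) 3-1 → violates
(b) 4-4-8 → obeys
(c) 7-3 → violates
(d) 4-1 → violates
(e) 7-1 → violates
(f) 7-3 → violates
(g) 6-1-3 → violates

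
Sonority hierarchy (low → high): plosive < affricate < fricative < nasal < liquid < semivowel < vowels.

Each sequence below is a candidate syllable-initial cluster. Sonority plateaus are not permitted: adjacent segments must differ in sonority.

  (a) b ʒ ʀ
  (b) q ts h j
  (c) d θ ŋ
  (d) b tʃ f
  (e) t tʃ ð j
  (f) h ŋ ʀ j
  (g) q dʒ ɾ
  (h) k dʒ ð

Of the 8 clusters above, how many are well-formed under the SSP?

(a) 1-3-5 → obeys
(b) 1-2-3-6 → obeys
(c) 1-3-4 → obeys
(d) 1-2-3 → obeys
(e) 1-2-3-6 → obeys
(f) 3-4-5-6 → obeys
(g) 1-2-5 → obeys
(h) 1-2-3 → obeys

8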